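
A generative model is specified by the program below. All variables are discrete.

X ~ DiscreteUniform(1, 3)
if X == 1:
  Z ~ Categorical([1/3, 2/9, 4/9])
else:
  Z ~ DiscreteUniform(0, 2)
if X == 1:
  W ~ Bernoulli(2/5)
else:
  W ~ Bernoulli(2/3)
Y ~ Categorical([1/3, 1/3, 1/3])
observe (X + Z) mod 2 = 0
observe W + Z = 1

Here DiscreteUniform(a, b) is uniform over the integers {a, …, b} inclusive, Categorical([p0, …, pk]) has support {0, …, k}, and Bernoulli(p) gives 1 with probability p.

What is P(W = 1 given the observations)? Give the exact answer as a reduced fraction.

Enumerate traces; 9 have nonzero weight after conditioning:
  (X=1, Z=1, W=0, Y=0) weight 2/135
  (X=1, Z=1, W=0, Y=1) weight 2/135
  (X=1, Z=1, W=0, Y=2) weight 2/135
  (X=2, Z=0, W=1, Y=0) weight 2/81
  (X=2, Z=0, W=1, Y=1) weight 2/81
  (X=2, Z=0, W=1, Y=2) weight 2/81
  (X=3, Z=1, W=0, Y=0) weight 1/81
  (X=3, Z=1, W=0, Y=1) weight 1/81
  … 1 more
Group by W:
  weight(W=0) = 11/135
  weight(W=1) = 2/27
Total weight = 11/135 + 2/27 = 7/45
P(W=0 | obs) = 11/135 / 7/45 = 11/21
P(W=1 | obs) = 2/27 / 7/45 = 10/21

P(W = 1 | obs) = 10/21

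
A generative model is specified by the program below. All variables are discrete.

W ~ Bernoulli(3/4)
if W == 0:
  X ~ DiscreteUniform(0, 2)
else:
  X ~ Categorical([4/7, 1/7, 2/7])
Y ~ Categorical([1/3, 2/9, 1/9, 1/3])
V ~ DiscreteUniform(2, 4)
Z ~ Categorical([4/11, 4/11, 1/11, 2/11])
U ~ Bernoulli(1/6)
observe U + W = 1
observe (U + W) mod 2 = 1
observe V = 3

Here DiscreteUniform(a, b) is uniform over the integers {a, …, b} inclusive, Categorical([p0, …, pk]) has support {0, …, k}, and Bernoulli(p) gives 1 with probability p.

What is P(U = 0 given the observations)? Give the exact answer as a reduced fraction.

P(U = 0 | obs) = 15/16

Enumerate traces; 96 have nonzero weight after conditioning:
  (W=0, X=0, Y=0, V=3, Z=0, U=1) weight 1/1782
  (W=0, X=0, Y=0, V=3, Z=1, U=1) weight 1/1782
  (W=0, X=0, Y=0, V=3, Z=2, U=1) weight 1/7128
  (W=0, X=0, Y=0, V=3, Z=3, U=1) weight 1/3564
  (W=0, X=0, Y=1, V=3, Z=0, U=1) weight 1/2673
  (W=0, X=0, Y=1, V=3, Z=1, U=1) weight 1/2673
  (W=0, X=0, Y=1, V=3, Z=2, U=1) weight 1/10692
  (W=0, X=0, Y=1, V=3, Z=3, U=1) weight 1/5346
  (W=1, X=0, Y=0, V=3, Z=0, U=0) weight 10/693
  … 87 more
Group by U:
  weight(U=0) = 5/24
  weight(U=1) = 1/72
Total weight = 5/24 + 1/72 = 2/9
P(U=0 | obs) = 5/24 / 2/9 = 15/16
P(U=1 | obs) = 1/72 / 2/9 = 1/16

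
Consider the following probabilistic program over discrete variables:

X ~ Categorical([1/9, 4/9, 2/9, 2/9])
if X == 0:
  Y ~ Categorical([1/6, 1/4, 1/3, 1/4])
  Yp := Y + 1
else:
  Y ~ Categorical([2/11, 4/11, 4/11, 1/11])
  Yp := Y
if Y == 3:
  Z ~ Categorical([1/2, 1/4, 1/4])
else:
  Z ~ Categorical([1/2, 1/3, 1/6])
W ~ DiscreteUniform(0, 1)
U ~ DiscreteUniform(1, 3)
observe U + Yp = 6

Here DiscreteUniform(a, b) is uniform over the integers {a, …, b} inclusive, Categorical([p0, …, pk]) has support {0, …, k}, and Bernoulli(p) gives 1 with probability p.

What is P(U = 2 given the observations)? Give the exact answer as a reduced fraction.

P(U = 2 | obs) = 33/173

Enumerate traces; 30 have nonzero weight after conditioning:
  (X=0, Y=2, Z=0, W=0, U=3) weight 1/324
  (X=0, Y=2, Z=0, W=1, U=3) weight 1/324
  (X=0, Y=2, Z=1, W=0, U=3) weight 1/486
  (X=0, Y=2, Z=1, W=1, U=3) weight 1/486
  (X=0, Y=2, Z=2, W=0, U=3) weight 1/972
  (X=0, Y=2, Z=2, W=1, U=3) weight 1/972
  (X=0, Y=3, Z=0, W=0, U=2) weight 1/432
  (X=0, Y=3, Z=0, W=1, U=2) weight 1/432
  … 22 more
Group by U:
  weight(U=2) = 1/108
  weight(U=3) = 35/891
Total weight = 1/108 + 35/891 = 173/3564
P(U=2 | obs) = 1/108 / 173/3564 = 33/173
P(U=3 | obs) = 35/891 / 173/3564 = 140/173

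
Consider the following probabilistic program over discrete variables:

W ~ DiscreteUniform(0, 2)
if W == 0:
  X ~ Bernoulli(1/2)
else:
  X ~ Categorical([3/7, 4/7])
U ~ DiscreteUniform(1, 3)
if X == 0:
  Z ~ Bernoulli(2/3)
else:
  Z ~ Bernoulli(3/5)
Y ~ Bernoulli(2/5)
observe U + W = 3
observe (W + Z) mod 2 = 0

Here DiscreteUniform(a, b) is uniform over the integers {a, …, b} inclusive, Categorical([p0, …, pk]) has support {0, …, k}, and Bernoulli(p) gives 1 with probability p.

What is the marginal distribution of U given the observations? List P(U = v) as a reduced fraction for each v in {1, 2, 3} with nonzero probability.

P(U=1) = 78/287, P(U=2) = 132/287, P(U=3) = 11/41

Enumerate traces; 12 have nonzero weight after conditioning:
  (W=0, X=0, U=3, Z=0, Y=0) weight 1/90
  (W=0, X=0, U=3, Z=0, Y=1) weight 1/135
  (W=0, X=1, U=3, Z=0, Y=0) weight 1/75
  (W=0, X=1, U=3, Z=0, Y=1) weight 2/225
  (W=1, X=0, U=2, Z=1, Y=0) weight 2/105
  (W=1, X=0, U=2, Z=1, Y=1) weight 4/315
  (W=1, X=1, U=2, Z=1, Y=0) weight 4/175
  (W=1, X=1, U=2, Z=1, Y=1) weight 8/525
  (W=2, X=0, U=1, Z=0, Y=0) weight 1/105
  … 3 more
Group by U:
  weight(U=1) = 13/315
  weight(U=2) = 22/315
  weight(U=3) = 11/270
Total weight = 13/315 + 22/315 + 11/270 = 41/270
P(U=1 | obs) = 13/315 / 41/270 = 78/287
P(U=2 | obs) = 22/315 / 41/270 = 132/287
P(U=3 | obs) = 11/270 / 41/270 = 11/41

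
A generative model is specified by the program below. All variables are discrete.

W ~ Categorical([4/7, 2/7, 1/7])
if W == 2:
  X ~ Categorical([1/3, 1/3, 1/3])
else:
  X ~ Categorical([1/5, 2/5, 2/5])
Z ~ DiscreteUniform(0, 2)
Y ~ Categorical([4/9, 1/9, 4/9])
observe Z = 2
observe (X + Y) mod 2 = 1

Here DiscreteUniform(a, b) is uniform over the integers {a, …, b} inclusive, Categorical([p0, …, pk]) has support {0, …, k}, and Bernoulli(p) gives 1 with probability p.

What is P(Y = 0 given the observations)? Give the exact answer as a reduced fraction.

P(Y = 0 | obs) = 41/98

Enumerate traces; 12 have nonzero weight after conditioning:
  (W=0, X=0, Z=2, Y=1) weight 4/945
  (W=0, X=1, Z=2, Y=0) weight 32/945
  (W=0, X=1, Z=2, Y=2) weight 32/945
  (W=0, X=2, Z=2, Y=1) weight 8/945
  (W=1, X=0, Z=2, Y=1) weight 2/945
  (W=1, X=1, Z=2, Y=0) weight 16/945
  (W=1, X=1, Z=2, Y=2) weight 16/945
  (W=1, X=2, Z=2, Y=1) weight 4/945
  … 4 more
Group by Y:
  weight(Y=0) = 164/2835
  weight(Y=1) = 64/2835
  weight(Y=2) = 164/2835
Total weight = 164/2835 + 64/2835 + 164/2835 = 56/405
P(Y=0 | obs) = 164/2835 / 56/405 = 41/98
P(Y=1 | obs) = 64/2835 / 56/405 = 8/49
P(Y=2 | obs) = 164/2835 / 56/405 = 41/98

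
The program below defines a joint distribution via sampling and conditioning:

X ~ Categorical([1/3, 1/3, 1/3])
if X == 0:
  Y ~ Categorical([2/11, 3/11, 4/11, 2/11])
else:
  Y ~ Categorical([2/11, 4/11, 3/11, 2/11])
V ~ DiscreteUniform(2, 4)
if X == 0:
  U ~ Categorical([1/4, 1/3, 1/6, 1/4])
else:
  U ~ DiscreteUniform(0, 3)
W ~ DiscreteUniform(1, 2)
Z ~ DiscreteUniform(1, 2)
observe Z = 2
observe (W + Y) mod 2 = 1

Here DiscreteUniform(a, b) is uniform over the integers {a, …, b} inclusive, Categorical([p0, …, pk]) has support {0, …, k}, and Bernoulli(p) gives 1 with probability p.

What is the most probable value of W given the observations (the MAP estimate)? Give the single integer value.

Enumerate traces; 144 have nonzero weight after conditioning:
  (X=0, Y=0, V=2, U=0, W=1, Z=2) weight 1/792
  (X=0, Y=0, V=2, U=1, W=1, Z=2) weight 1/594
  (X=0, Y=0, V=2, U=2, W=1, Z=2) weight 1/1188
  (X=0, Y=0, V=2, U=3, W=1, Z=2) weight 1/792
  (X=0, Y=0, V=3, U=0, W=1, Z=2) weight 1/792
  (X=0, Y=0, V=3, U=1, W=1, Z=2) weight 1/594
  (X=0, Y=0, V=3, U=2, W=1, Z=2) weight 1/1188
  (X=0, Y=0, V=3, U=3, W=1, Z=2) weight 1/792
  (X=0, Y=1, V=2, U=0, W=2, Z=2) weight 1/528
  … 135 more
Group by W:
  weight(W=1) = 4/33
  weight(W=2) = 17/132
Total weight = 4/33 + 17/132 = 1/4
P(W=1 | obs) = 4/33 / 1/4 = 16/33
P(W=2 | obs) = 17/132 / 1/4 = 17/33
argmax = 2

argmax_v P(W = v | obs) = 2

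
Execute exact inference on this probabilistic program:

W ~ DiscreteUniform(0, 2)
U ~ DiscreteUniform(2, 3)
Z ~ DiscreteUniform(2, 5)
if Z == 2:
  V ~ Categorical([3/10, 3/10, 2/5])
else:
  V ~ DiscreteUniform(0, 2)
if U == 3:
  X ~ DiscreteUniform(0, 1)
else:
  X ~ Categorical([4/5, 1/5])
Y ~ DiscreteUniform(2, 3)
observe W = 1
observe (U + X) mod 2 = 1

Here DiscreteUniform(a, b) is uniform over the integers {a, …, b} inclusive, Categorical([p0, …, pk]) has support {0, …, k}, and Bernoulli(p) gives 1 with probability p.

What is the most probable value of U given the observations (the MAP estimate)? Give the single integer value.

argmax_v P(U = v | obs) = 3

Enumerate traces; 48 have nonzero weight after conditioning:
  (W=1, U=2, Z=2, V=0, X=1, Y=2) weight 1/800
  (W=1, U=2, Z=2, V=0, X=1, Y=3) weight 1/800
  (W=1, U=2, Z=2, V=1, X=1, Y=2) weight 1/800
  (W=1, U=2, Z=2, V=1, X=1, Y=3) weight 1/800
  (W=1, U=2, Z=2, V=2, X=1, Y=2) weight 1/600
  (W=1, U=2, Z=2, V=2, X=1, Y=3) weight 1/600
  (W=1, U=2, Z=3, V=0, X=1, Y=2) weight 1/720
  (W=1, U=2, Z=3, V=0, X=1, Y=3) weight 1/720
  (W=1, U=3, Z=2, V=0, X=0, Y=2) weight 1/320
  … 39 more
Group by U:
  weight(U=2) = 1/30
  weight(U=3) = 1/12
Total weight = 1/30 + 1/12 = 7/60
P(U=2 | obs) = 1/30 / 7/60 = 2/7
P(U=3 | obs) = 1/12 / 7/60 = 5/7
argmax = 3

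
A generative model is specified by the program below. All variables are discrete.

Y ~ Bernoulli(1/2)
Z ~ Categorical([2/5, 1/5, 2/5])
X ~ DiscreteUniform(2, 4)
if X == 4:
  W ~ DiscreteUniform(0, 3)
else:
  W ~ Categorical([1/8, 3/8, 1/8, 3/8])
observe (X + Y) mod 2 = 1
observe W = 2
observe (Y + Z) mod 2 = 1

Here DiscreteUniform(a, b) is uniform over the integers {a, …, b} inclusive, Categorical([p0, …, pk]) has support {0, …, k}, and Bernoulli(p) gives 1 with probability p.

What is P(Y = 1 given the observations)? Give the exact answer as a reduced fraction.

P(Y = 1 | obs) = 12/13

Enumerate traces; 5 have nonzero weight after conditioning:
  (Y=0, Z=1, X=3, W=2) weight 1/240
  (Y=1, Z=0, X=2, W=2) weight 1/120
  (Y=1, Z=0, X=4, W=2) weight 1/60
  (Y=1, Z=2, X=2, W=2) weight 1/120
  (Y=1, Z=2, X=4, W=2) weight 1/60
Group by Y:
  weight(Y=0) = 1/240
  weight(Y=1) = 1/20
Total weight = 1/240 + 1/20 = 13/240
P(Y=0 | obs) = 1/240 / 13/240 = 1/13
P(Y=1 | obs) = 1/20 / 13/240 = 12/13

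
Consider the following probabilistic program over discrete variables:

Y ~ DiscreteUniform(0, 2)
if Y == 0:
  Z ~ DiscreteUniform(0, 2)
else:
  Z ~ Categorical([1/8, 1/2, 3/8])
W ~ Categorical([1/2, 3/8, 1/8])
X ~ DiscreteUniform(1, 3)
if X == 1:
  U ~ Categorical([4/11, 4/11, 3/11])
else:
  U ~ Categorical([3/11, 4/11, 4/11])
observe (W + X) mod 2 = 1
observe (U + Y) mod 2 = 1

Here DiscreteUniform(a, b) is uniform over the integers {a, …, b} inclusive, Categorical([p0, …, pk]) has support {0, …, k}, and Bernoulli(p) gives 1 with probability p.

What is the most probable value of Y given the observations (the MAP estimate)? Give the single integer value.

argmax_v P(Y = v | obs) = 1

Enumerate traces; 60 have nonzero weight after conditioning:
  (Y=0, Z=0, W=0, X=1, U=1) weight 2/297
  (Y=0, Z=0, W=0, X=3, U=1) weight 2/297
  (Y=0, Z=0, W=1, X=2, U=1) weight 1/198
  (Y=0, Z=0, W=2, X=1, U=1) weight 1/594
  (Y=0, Z=0, W=2, X=3, U=1) weight 1/594
  (Y=0, Z=1, W=0, X=1, U=1) weight 2/297
  (Y=0, Z=1, W=0, X=3, U=1) weight 2/297
  (Y=0, Z=1, W=1, X=2, U=1) weight 1/198
  (Y=1, Z=0, W=0, X=1, U=0) weight 1/396
  (Y=2, Z=0, W=0, X=1, U=1) weight 1/396
  … 50 more
Group by Y:
  weight(Y=0) = 13/198
  weight(Y=1) = 91/792
  weight(Y=2) = 13/198
Total weight = 13/198 + 91/792 + 13/198 = 65/264
P(Y=0 | obs) = 13/198 / 65/264 = 4/15
P(Y=1 | obs) = 91/792 / 65/264 = 7/15
P(Y=2 | obs) = 13/198 / 65/264 = 4/15
argmax = 1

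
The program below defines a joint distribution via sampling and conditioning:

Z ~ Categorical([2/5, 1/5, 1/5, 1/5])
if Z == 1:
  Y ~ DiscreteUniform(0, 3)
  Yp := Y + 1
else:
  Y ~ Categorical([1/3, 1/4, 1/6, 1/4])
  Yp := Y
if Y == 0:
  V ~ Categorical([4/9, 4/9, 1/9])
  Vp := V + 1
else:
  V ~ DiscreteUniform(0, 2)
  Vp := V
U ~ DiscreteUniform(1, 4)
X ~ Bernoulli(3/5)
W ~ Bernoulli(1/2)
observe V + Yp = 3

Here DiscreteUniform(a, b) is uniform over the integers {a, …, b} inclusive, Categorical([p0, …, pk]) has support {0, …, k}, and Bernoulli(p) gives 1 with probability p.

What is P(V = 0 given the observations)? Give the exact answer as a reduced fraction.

Enumerate traces; 192 have nonzero weight after conditioning:
  (Z=0, Y=1, V=2, U=1, X=0, W=0) weight 1/600
  (Z=0, Y=1, V=2, U=1, X=0, W=1) weight 1/600
  (Z=0, Y=1, V=2, U=1, X=1, W=0) weight 1/400
  (Z=0, Y=1, V=2, U=1, X=1, W=1) weight 1/400
  (Z=0, Y=1, V=2, U=2, X=0, W=0) weight 1/600
  (Z=0, Y=1, V=2, U=2, X=0, W=1) weight 1/600
  (Z=0, Y=1, V=2, U=2, X=1, W=0) weight 1/400
  (Z=0, Y=1, V=2, U=2, X=1, W=1) weight 1/400
  (Z=0, Y=2, V=1, U=1, X=0, W=0) weight 1/900
  (Z=0, Y=3, V=0, U=1, X=0, W=0) weight 1/600
  … 182 more
Group by V:
  weight(V=0) = 1/12
  weight(V=1) = 11/180
  weight(V=2) = 13/180
Total weight = 1/12 + 11/180 + 13/180 = 13/60
P(V=0 | obs) = 1/12 / 13/60 = 5/13
P(V=1 | obs) = 11/180 / 13/60 = 11/39
P(V=2 | obs) = 13/180 / 13/60 = 1/3

P(V = 0 | obs) = 5/13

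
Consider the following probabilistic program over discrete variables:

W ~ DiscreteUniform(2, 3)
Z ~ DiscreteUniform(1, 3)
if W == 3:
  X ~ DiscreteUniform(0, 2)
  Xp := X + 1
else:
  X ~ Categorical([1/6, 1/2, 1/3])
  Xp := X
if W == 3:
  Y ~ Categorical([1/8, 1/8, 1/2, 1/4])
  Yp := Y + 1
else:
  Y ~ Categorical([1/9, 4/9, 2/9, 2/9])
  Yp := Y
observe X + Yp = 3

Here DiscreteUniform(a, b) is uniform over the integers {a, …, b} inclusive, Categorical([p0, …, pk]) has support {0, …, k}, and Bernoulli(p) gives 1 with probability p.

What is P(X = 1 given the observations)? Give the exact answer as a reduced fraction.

Enumerate traces; 18 have nonzero weight after conditioning:
  (W=2, Z=1, X=0, Y=3) weight 1/162
  (W=2, Z=1, X=1, Y=2) weight 1/54
  (W=2, Z=1, X=2, Y=1) weight 2/81
  (W=2, Z=2, X=0, Y=3) weight 1/162
  (W=2, Z=2, X=1, Y=2) weight 1/54
  (W=2, Z=2, X=2, Y=1) weight 2/81
  (W=2, Z=3, X=0, Y=3) weight 1/162
  (W=2, Z=3, X=1, Y=2) weight 1/54
  … 10 more
Group by X:
  weight(X=0) = 11/108
  weight(X=1) = 11/144
  weight(X=2) = 41/432
Total weight = 11/108 + 11/144 + 41/432 = 59/216
P(X=0 | obs) = 11/108 / 59/216 = 22/59
P(X=1 | obs) = 11/144 / 59/216 = 33/118
P(X=2 | obs) = 41/432 / 59/216 = 41/118

P(X = 1 | obs) = 33/118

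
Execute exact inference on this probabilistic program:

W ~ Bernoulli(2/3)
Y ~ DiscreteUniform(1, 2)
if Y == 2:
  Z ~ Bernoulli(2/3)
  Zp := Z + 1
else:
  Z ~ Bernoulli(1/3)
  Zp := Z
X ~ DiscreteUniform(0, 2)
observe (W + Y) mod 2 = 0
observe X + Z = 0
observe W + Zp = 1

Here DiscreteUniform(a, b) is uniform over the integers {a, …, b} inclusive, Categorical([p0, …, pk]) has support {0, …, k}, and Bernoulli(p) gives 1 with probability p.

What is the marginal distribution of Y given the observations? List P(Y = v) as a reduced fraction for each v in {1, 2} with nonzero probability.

P(Y=1) = 4/5, P(Y=2) = 1/5

Enumerate traces; 2 have nonzero weight after conditioning:
  (W=0, Y=2, Z=0, X=0) weight 1/54
  (W=1, Y=1, Z=0, X=0) weight 2/27
Group by Y:
  weight(Y=1) = 2/27
  weight(Y=2) = 1/54
Total weight = 2/27 + 1/54 = 5/54
P(Y=1 | obs) = 2/27 / 5/54 = 4/5
P(Y=2 | obs) = 1/54 / 5/54 = 1/5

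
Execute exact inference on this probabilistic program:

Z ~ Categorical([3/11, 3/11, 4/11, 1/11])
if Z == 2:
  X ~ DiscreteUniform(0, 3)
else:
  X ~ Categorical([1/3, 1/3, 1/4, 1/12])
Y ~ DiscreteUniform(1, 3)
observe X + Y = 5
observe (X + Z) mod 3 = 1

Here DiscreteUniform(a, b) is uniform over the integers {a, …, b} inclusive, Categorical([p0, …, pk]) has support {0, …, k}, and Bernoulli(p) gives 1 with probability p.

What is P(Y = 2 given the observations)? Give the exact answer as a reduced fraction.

P(Y = 2 | obs) = 1/5

Enumerate traces; 2 have nonzero weight after conditioning:
  (Z=1, X=3, Y=2) weight 1/132
  (Z=2, X=2, Y=3) weight 1/33
Group by Y:
  weight(Y=2) = 1/132
  weight(Y=3) = 1/33
Total weight = 1/132 + 1/33 = 5/132
P(Y=2 | obs) = 1/132 / 5/132 = 1/5
P(Y=3 | obs) = 1/33 / 5/132 = 4/5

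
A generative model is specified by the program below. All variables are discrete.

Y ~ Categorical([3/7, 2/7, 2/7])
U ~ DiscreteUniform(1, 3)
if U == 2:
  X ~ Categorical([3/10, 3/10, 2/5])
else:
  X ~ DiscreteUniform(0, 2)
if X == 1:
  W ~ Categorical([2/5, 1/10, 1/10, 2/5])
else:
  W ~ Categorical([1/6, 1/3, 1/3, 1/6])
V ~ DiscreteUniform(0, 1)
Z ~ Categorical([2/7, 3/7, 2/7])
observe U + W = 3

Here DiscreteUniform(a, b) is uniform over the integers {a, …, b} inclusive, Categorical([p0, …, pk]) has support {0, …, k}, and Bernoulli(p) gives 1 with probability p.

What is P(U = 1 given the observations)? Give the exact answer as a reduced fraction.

P(U = 1 | obs) = 230/687

Enumerate traces; 162 have nonzero weight after conditioning:
  (Y=0, U=1, X=0, W=2, V=0, Z=0) weight 1/441
  (Y=0, U=1, X=0, W=2, V=0, Z=1) weight 1/294
  (Y=0, U=1, X=0, W=2, V=0, Z=2) weight 1/441
  (Y=0, U=1, X=0, W=2, V=1, Z=0) weight 1/441
  (Y=0, U=1, X=0, W=2, V=1, Z=1) weight 1/294
  (Y=0, U=1, X=0, W=2, V=1, Z=2) weight 1/441
  (Y=0, U=1, X=1, W=2, V=0, Z=0) weight 1/1470
  (Y=0, U=1, X=1, W=2, V=0, Z=1) weight 1/980
  (Y=0, U=2, X=0, W=1, V=0, Z=0) weight 1/490
  (Y=0, U=3, X=0, W=0, V=0, Z=0) weight 1/882
  … 152 more
Group by U:
  weight(U=1) = 23/270
  weight(U=2) = 79/900
  weight(U=3) = 11/135
Total weight = 23/270 + 79/900 + 11/135 = 229/900
P(U=1 | obs) = 23/270 / 229/900 = 230/687
P(U=2 | obs) = 79/900 / 229/900 = 79/229
P(U=3 | obs) = 11/135 / 229/900 = 220/687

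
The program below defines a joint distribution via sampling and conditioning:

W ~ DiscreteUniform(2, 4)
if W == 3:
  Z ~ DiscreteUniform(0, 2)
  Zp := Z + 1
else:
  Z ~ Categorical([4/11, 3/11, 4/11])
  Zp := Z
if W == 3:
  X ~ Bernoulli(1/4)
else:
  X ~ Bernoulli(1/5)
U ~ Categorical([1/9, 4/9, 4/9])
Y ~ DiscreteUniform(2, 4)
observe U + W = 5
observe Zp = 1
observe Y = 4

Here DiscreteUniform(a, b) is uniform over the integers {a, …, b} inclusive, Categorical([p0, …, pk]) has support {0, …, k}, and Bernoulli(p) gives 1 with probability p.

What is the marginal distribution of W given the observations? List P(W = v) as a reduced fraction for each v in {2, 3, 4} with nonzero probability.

Enumerate traces; 4 have nonzero weight after conditioning:
  (W=3, Z=0, X=0, U=2, Y=4) weight 1/81
  (W=3, Z=0, X=1, U=2, Y=4) weight 1/243
  (W=4, Z=1, X=0, U=1, Y=4) weight 16/1485
  (W=4, Z=1, X=1, U=1, Y=4) weight 4/1485
Group by W:
  weight(W=3) = 4/243
  weight(W=4) = 4/297
Total weight = 4/243 + 4/297 = 80/2673
P(W=3 | obs) = 4/243 / 80/2673 = 11/20
P(W=4 | obs) = 4/297 / 80/2673 = 9/20

P(W=3) = 11/20, P(W=4) = 9/20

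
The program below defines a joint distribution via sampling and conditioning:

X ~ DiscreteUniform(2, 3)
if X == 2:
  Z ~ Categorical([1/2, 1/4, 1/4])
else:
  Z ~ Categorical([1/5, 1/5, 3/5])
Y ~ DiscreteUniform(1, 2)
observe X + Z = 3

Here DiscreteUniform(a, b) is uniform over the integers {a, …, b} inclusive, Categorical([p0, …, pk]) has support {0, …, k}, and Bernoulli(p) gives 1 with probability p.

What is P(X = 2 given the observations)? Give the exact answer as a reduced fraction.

Enumerate traces; 4 have nonzero weight after conditioning:
  (X=2, Z=1, Y=1) weight 1/16
  (X=2, Z=1, Y=2) weight 1/16
  (X=3, Z=0, Y=1) weight 1/20
  (X=3, Z=0, Y=2) weight 1/20
Group by X:
  weight(X=2) = 1/8
  weight(X=3) = 1/10
Total weight = 1/8 + 1/10 = 9/40
P(X=2 | obs) = 1/8 / 9/40 = 5/9
P(X=3 | obs) = 1/10 / 9/40 = 4/9

P(X = 2 | obs) = 5/9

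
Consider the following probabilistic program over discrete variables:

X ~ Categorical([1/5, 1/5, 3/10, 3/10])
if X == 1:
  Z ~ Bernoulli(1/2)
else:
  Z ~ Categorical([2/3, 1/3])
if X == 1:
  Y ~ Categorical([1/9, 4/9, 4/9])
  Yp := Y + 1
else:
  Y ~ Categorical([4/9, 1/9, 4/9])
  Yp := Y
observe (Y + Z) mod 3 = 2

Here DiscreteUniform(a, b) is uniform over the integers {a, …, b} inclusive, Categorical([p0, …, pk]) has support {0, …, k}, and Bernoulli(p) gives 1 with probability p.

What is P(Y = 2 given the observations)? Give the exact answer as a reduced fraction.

P(Y = 2 | obs) = 19/24

Enumerate traces; 8 have nonzero weight after conditioning:
  (X=0, Z=0, Y=2) weight 8/135
  (X=0, Z=1, Y=1) weight 1/135
  (X=1, Z=0, Y=2) weight 2/45
  (X=1, Z=1, Y=1) weight 2/45
  (X=2, Z=0, Y=2) weight 4/45
  (X=2, Z=1, Y=1) weight 1/90
  (X=3, Z=0, Y=2) weight 4/45
  (X=3, Z=1, Y=1) weight 1/90
Group by Y:
  weight(Y=1) = 2/27
  weight(Y=2) = 38/135
Total weight = 2/27 + 38/135 = 16/45
P(Y=1 | obs) = 2/27 / 16/45 = 5/24
P(Y=2 | obs) = 38/135 / 16/45 = 19/24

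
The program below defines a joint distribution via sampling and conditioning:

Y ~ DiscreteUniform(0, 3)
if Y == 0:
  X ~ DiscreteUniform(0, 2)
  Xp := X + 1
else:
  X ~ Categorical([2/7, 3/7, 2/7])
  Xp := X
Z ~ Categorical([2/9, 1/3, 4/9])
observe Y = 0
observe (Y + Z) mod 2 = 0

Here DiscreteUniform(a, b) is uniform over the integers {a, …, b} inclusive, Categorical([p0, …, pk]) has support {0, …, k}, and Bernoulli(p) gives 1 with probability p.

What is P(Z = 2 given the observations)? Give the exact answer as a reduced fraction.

Enumerate traces; 6 have nonzero weight after conditioning:
  (Y=0, X=0, Z=0) weight 1/54
  (Y=0, X=0, Z=2) weight 1/27
  (Y=0, X=1, Z=0) weight 1/54
  (Y=0, X=1, Z=2) weight 1/27
  (Y=0, X=2, Z=0) weight 1/54
  (Y=0, X=2, Z=2) weight 1/27
Group by Z:
  weight(Z=0) = 1/18
  weight(Z=2) = 1/9
Total weight = 1/18 + 1/9 = 1/6
P(Z=0 | obs) = 1/18 / 1/6 = 1/3
P(Z=2 | obs) = 1/9 / 1/6 = 2/3

P(Z = 2 | obs) = 2/3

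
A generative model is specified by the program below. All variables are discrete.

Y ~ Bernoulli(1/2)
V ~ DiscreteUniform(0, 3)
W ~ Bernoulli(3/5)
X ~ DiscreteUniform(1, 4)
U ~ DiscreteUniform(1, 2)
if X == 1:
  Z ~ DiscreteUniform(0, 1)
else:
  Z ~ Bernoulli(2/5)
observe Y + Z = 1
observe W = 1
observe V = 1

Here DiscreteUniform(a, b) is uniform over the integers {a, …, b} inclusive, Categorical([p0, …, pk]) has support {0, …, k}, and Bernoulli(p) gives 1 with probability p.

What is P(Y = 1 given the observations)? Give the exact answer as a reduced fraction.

Enumerate traces; 16 have nonzero weight after conditioning:
  (Y=0, V=1, W=1, X=1, U=1, Z=1) weight 3/640
  (Y=0, V=1, W=1, X=1, U=2, Z=1) weight 3/640
  (Y=0, V=1, W=1, X=2, U=1, Z=1) weight 3/800
  (Y=0, V=1, W=1, X=2, U=2, Z=1) weight 3/800
  (Y=0, V=1, W=1, X=3, U=1, Z=1) weight 3/800
  (Y=0, V=1, W=1, X=3, U=2, Z=1) weight 3/800
  (Y=0, V=1, W=1, X=4, U=1, Z=1) weight 3/800
  (Y=0, V=1, W=1, X=4, U=2, Z=1) weight 3/800
  (Y=1, V=1, W=1, X=1, U=1, Z=0) weight 3/640
  … 7 more
Group by Y:
  weight(Y=0) = 51/1600
  weight(Y=1) = 69/1600
Total weight = 51/1600 + 69/1600 = 3/40
P(Y=0 | obs) = 51/1600 / 3/40 = 17/40
P(Y=1 | obs) = 69/1600 / 3/40 = 23/40

P(Y = 1 | obs) = 23/40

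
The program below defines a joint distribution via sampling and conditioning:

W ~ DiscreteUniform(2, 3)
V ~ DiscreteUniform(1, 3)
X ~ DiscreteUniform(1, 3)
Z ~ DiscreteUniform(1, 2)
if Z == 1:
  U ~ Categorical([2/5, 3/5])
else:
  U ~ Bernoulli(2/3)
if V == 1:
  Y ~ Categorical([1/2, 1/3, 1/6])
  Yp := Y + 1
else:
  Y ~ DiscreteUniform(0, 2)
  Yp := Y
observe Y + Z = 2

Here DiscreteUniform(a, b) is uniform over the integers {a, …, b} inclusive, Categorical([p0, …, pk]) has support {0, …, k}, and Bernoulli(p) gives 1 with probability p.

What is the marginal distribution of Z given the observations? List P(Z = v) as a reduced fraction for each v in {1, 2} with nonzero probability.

P(Z=1) = 6/13, P(Z=2) = 7/13

Enumerate traces; 72 have nonzero weight after conditioning:
  (W=2, V=1, X=1, Z=1, U=0, Y=1) weight 1/270
  (W=2, V=1, X=1, Z=1, U=1, Y=1) weight 1/180
  (W=2, V=1, X=1, Z=2, U=0, Y=0) weight 1/216
  (W=2, V=1, X=1, Z=2, U=1, Y=0) weight 1/108
  (W=2, V=1, X=2, Z=1, U=0, Y=1) weight 1/270
  (W=2, V=1, X=2, Z=1, U=1, Y=1) weight 1/180
  (W=2, V=1, X=2, Z=2, U=0, Y=0) weight 1/216
  (W=2, V=1, X=2, Z=2, U=1, Y=0) weight 1/108
  … 64 more
Group by Z:
  weight(Z=1) = 1/6
  weight(Z=2) = 7/36
Total weight = 1/6 + 7/36 = 13/36
P(Z=1 | obs) = 1/6 / 13/36 = 6/13
P(Z=2 | obs) = 7/36 / 13/36 = 7/13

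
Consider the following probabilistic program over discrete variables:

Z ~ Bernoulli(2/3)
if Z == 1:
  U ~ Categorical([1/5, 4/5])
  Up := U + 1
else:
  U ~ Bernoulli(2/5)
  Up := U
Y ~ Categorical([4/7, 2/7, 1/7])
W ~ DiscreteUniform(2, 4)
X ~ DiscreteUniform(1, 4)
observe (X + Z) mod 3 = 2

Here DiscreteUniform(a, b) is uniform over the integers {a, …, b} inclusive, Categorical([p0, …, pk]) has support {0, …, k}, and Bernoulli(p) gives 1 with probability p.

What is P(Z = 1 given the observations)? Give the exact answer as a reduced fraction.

Enumerate traces; 54 have nonzero weight after conditioning:
  (Z=0, U=0, Y=0, W=2, X=2) weight 1/105
  (Z=0, U=0, Y=0, W=3, X=2) weight 1/105
  (Z=0, U=0, Y=0, W=4, X=2) weight 1/105
  (Z=0, U=0, Y=1, W=2, X=2) weight 1/210
  (Z=0, U=0, Y=1, W=3, X=2) weight 1/210
  (Z=0, U=0, Y=1, W=4, X=2) weight 1/210
  (Z=0, U=0, Y=2, W=2, X=2) weight 1/420
  (Z=0, U=0, Y=2, W=3, X=2) weight 1/420
  (Z=1, U=0, Y=0, W=2, X=1) weight 2/315
  … 45 more
Group by Z:
  weight(Z=0) = 1/12
  weight(Z=1) = 1/3
Total weight = 1/12 + 1/3 = 5/12
P(Z=0 | obs) = 1/12 / 5/12 = 1/5
P(Z=1 | obs) = 1/3 / 5/12 = 4/5

P(Z = 1 | obs) = 4/5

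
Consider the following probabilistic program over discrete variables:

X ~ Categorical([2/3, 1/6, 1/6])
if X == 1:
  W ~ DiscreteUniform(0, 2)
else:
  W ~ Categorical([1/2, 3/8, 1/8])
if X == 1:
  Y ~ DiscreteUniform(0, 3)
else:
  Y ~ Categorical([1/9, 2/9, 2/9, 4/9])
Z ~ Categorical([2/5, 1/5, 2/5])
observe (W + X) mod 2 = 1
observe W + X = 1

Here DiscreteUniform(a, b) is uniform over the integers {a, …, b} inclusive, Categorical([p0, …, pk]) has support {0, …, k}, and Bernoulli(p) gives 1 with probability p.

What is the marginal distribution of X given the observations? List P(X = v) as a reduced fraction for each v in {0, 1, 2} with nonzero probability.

P(X=0) = 9/11, P(X=1) = 2/11

Enumerate traces; 24 have nonzero weight after conditioning:
  (X=0, W=1, Y=0, Z=0) weight 1/90
  (X=0, W=1, Y=0, Z=1) weight 1/180
  (X=0, W=1, Y=0, Z=2) weight 1/90
  (X=0, W=1, Y=1, Z=0) weight 1/45
  (X=0, W=1, Y=1, Z=1) weight 1/90
  (X=0, W=1, Y=1, Z=2) weight 1/45
  (X=0, W=1, Y=2, Z=0) weight 1/45
  (X=0, W=1, Y=2, Z=1) weight 1/90
  (X=1, W=0, Y=0, Z=0) weight 1/180
  … 15 more
Group by X:
  weight(X=0) = 1/4
  weight(X=1) = 1/18
Total weight = 1/4 + 1/18 = 11/36
P(X=0 | obs) = 1/4 / 11/36 = 9/11
P(X=1 | obs) = 1/18 / 11/36 = 2/11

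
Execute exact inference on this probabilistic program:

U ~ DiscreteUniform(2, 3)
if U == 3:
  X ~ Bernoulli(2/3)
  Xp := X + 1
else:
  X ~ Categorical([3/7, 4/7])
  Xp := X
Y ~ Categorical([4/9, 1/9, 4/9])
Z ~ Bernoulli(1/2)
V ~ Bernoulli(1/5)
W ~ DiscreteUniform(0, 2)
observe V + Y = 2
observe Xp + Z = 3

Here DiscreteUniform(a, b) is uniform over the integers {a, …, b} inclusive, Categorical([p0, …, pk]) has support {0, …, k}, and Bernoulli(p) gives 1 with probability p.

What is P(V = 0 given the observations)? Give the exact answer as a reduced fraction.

Enumerate traces; 6 have nonzero weight after conditioning:
  (U=3, X=1, Y=1, Z=1, V=1, W=0) weight 1/810
  (U=3, X=1, Y=1, Z=1, V=1, W=1) weight 1/810
  (U=3, X=1, Y=1, Z=1, V=1, W=2) weight 1/810
  (U=3, X=1, Y=2, Z=1, V=0, W=0) weight 8/405
  (U=3, X=1, Y=2, Z=1, V=0, W=1) weight 8/405
  (U=3, X=1, Y=2, Z=1, V=0, W=2) weight 8/405
Group by V:
  weight(V=0) = 8/135
  weight(V=1) = 1/270
Total weight = 8/135 + 1/270 = 17/270
P(V=0 | obs) = 8/135 / 17/270 = 16/17
P(V=1 | obs) = 1/270 / 17/270 = 1/17

P(V = 0 | obs) = 16/17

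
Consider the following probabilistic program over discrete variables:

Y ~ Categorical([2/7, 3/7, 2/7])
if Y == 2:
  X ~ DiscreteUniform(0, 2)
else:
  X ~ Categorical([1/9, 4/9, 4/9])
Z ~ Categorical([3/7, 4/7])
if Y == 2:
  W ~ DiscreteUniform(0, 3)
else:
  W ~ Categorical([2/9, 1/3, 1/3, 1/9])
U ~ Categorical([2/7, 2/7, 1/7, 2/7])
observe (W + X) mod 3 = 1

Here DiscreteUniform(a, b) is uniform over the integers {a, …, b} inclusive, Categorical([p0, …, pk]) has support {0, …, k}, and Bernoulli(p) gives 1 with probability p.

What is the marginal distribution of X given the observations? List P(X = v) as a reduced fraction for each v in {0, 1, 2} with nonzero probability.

Enumerate traces; 96 have nonzero weight after conditioning:
  (Y=0, X=0, Z=0, W=1, U=0) weight 4/3087
  (Y=0, X=0, Z=0, W=1, U=1) weight 4/3087
  (Y=0, X=0, Z=0, W=1, U=2) weight 2/3087
  (Y=0, X=0, Z=0, W=1, U=3) weight 4/3087
  (Y=0, X=0, Z=1, W=1, U=0) weight 16/9261
  (Y=0, X=0, Z=1, W=1, U=1) weight 16/9261
  (Y=0, X=0, Z=1, W=1, U=2) weight 8/9261
  (Y=0, X=0, Z=1, W=1, U=3) weight 16/9261
  (Y=0, X=1, Z=0, W=0, U=0) weight 32/9261
  (Y=0, X=2, Z=0, W=2, U=0) weight 16/3087
  … 86 more
Group by X:
  weight(X=0) = 19/378
  weight(X=1) = 29/189
  weight(X=2) = 7/54
Total weight = 19/378 + 29/189 + 7/54 = 1/3
P(X=0 | obs) = 19/378 / 1/3 = 19/126
P(X=1 | obs) = 29/189 / 1/3 = 29/63
P(X=2 | obs) = 7/54 / 1/3 = 7/18

P(X=0) = 19/126, P(X=1) = 29/63, P(X=2) = 7/18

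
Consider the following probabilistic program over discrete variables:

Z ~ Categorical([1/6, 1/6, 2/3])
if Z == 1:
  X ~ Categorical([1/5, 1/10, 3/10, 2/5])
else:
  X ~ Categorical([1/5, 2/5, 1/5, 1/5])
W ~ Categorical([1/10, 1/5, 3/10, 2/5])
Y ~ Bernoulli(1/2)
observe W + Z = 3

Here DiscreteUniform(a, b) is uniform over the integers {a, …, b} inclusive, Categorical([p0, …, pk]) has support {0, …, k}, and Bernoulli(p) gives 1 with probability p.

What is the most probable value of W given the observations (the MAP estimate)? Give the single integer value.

Enumerate traces; 24 have nonzero weight after conditioning:
  (Z=0, X=0, W=3, Y=0) weight 1/150
  (Z=0, X=0, W=3, Y=1) weight 1/150
  (Z=0, X=1, W=3, Y=0) weight 1/75
  (Z=0, X=1, W=3, Y=1) weight 1/75
  (Z=0, X=2, W=3, Y=0) weight 1/150
  (Z=0, X=2, W=3, Y=1) weight 1/150
  (Z=0, X=3, W=3, Y=0) weight 1/150
  (Z=0, X=3, W=3, Y=1) weight 1/150
  (Z=1, X=0, W=2, Y=0) weight 1/200
  (Z=2, X=0, W=1, Y=0) weight 1/75
  … 14 more
Group by W:
  weight(W=1) = 2/15
  weight(W=2) = 1/20
  weight(W=3) = 1/15
Total weight = 2/15 + 1/20 + 1/15 = 1/4
P(W=1 | obs) = 2/15 / 1/4 = 8/15
P(W=2 | obs) = 1/20 / 1/4 = 1/5
P(W=3 | obs) = 1/15 / 1/4 = 4/15
argmax = 1

argmax_v P(W = v | obs) = 1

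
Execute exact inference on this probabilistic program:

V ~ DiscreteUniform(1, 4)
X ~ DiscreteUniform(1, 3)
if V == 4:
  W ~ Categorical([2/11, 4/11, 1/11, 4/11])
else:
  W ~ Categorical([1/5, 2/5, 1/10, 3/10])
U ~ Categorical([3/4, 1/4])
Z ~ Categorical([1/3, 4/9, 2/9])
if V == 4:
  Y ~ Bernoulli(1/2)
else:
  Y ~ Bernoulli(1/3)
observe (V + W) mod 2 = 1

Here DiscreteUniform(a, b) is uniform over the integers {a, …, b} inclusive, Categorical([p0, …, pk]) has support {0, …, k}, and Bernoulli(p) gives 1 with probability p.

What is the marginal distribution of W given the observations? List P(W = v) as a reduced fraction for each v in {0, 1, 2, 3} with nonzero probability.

P(W=0) = 44/223, P(W=1) = 84/223, P(W=2) = 22/223, P(W=3) = 73/223

Enumerate traces; 288 have nonzero weight after conditioning:
  (V=1, X=1, W=0, U=0, Z=0, Y=0) weight 1/360
  (V=1, X=1, W=0, U=0, Z=0, Y=1) weight 1/720
  (V=1, X=1, W=0, U=0, Z=1, Y=0) weight 1/270
  (V=1, X=1, W=0, U=0, Z=1, Y=1) weight 1/540
  (V=1, X=1, W=0, U=0, Z=2, Y=0) weight 1/540
  (V=1, X=1, W=0, U=0, Z=2, Y=1) weight 1/1080
  (V=1, X=1, W=0, U=1, Z=0, Y=0) weight 1/1080
  (V=1, X=1, W=0, U=1, Z=0, Y=1) weight 1/2160
  (V=1, X=1, W=2, U=0, Z=0, Y=0) weight 1/720
  (V=2, X=1, W=1, U=0, Z=0, Y=0) weight 1/180
  … 278 more
Group by W:
  weight(W=0) = 1/10
  weight(W=1) = 21/110
  weight(W=2) = 1/20
  weight(W=3) = 73/440
Total weight = 1/10 + 21/110 + 1/20 + 73/440 = 223/440
P(W=0 | obs) = 1/10 / 223/440 = 44/223
P(W=1 | obs) = 21/110 / 223/440 = 84/223
P(W=2 | obs) = 1/20 / 223/440 = 22/223
P(W=3 | obs) = 73/440 / 223/440 = 73/223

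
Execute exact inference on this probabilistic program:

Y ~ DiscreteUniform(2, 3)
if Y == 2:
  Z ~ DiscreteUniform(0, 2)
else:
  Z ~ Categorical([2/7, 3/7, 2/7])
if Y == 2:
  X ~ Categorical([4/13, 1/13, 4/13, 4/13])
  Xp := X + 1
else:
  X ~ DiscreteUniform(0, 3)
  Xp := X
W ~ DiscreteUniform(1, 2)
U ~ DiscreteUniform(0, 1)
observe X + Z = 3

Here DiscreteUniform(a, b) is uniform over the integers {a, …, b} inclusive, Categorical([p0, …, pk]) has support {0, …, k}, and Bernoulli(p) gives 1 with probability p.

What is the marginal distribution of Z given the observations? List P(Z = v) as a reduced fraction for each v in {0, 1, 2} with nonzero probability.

Enumerate traces; 24 have nonzero weight after conditioning:
  (Y=2, Z=0, X=3, W=1, U=0) weight 1/78
  (Y=2, Z=0, X=3, W=1, U=1) weight 1/78
  (Y=2, Z=0, X=3, W=2, U=0) weight 1/78
  (Y=2, Z=0, X=3, W=2, U=1) weight 1/78
  (Y=2, Z=1, X=2, W=1, U=0) weight 1/78
  (Y=2, Z=1, X=2, W=1, U=1) weight 1/78
  (Y=2, Z=1, X=2, W=2, U=0) weight 1/78
  (Y=2, Z=1, X=2, W=2, U=1) weight 1/78
  (Y=2, Z=2, X=1, W=1, U=0) weight 1/312
  … 15 more
Group by Z:
  weight(Z=0) = 95/1092
  weight(Z=1) = 229/2184
  weight(Z=2) = 53/1092
Total weight = 95/1092 + 229/2184 + 53/1092 = 25/104
P(Z=0 | obs) = 95/1092 / 25/104 = 38/105
P(Z=1 | obs) = 229/2184 / 25/104 = 229/525
P(Z=2 | obs) = 53/1092 / 25/104 = 106/525

P(Z=0) = 38/105, P(Z=1) = 229/525, P(Z=2) = 106/525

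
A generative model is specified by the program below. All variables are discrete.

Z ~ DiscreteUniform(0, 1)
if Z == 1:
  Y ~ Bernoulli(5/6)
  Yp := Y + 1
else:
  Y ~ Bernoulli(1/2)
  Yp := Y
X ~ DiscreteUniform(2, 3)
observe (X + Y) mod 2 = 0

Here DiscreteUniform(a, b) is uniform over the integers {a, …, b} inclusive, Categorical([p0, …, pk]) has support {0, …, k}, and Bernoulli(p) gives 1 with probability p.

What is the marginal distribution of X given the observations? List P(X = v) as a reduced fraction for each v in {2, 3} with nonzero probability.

Enumerate traces; 4 have nonzero weight after conditioning:
  (Z=0, Y=0, X=2) weight 1/8
  (Z=0, Y=1, X=3) weight 1/8
  (Z=1, Y=0, X=2) weight 1/24
  (Z=1, Y=1, X=3) weight 5/24
Group by X:
  weight(X=2) = 1/6
  weight(X=3) = 1/3
Total weight = 1/6 + 1/3 = 1/2
P(X=2 | obs) = 1/6 / 1/2 = 1/3
P(X=3 | obs) = 1/3 / 1/2 = 2/3

P(X=2) = 1/3, P(X=3) = 2/3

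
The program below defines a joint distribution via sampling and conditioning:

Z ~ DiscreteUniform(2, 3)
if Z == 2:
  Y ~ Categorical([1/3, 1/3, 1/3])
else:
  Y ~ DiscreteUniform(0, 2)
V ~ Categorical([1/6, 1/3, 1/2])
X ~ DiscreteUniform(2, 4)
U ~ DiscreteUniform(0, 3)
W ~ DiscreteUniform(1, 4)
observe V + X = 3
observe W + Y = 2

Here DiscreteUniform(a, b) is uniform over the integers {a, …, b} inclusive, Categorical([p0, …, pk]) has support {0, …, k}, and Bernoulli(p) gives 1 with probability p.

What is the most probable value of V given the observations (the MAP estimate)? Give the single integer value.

argmax_v P(V = v | obs) = 1

Enumerate traces; 32 have nonzero weight after conditioning:
  (Z=2, Y=0, V=0, X=3, U=0, W=2) weight 1/1728
  (Z=2, Y=0, V=0, X=3, U=1, W=2) weight 1/1728
  (Z=2, Y=0, V=0, X=3, U=2, W=2) weight 1/1728
  (Z=2, Y=0, V=0, X=3, U=3, W=2) weight 1/1728
  (Z=2, Y=0, V=1, X=2, U=0, W=2) weight 1/864
  (Z=2, Y=0, V=1, X=2, U=1, W=2) weight 1/864
  (Z=2, Y=0, V=1, X=2, U=2, W=2) weight 1/864
  (Z=2, Y=0, V=1, X=2, U=3, W=2) weight 1/864
  … 24 more
Group by V:
  weight(V=0) = 1/108
  weight(V=1) = 1/54
Total weight = 1/108 + 1/54 = 1/36
P(V=0 | obs) = 1/108 / 1/36 = 1/3
P(V=1 | obs) = 1/54 / 1/36 = 2/3
argmax = 1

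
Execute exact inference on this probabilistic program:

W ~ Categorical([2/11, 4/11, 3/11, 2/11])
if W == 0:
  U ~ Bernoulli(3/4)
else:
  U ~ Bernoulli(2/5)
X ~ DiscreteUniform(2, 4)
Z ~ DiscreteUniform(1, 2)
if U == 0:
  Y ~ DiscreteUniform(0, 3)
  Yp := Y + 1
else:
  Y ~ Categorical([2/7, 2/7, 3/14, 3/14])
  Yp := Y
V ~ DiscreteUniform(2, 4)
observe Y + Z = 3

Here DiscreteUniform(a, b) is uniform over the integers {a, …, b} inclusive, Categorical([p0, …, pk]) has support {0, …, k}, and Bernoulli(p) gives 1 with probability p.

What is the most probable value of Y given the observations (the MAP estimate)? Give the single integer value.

argmax_v P(Y = v | obs) = 1

Enumerate traces; 144 have nonzero weight after conditioning:
  (W=0, U=0, X=2, Z=1, Y=2, V=2) weight 1/1584
  (W=0, U=0, X=2, Z=1, Y=2, V=3) weight 1/1584
  (W=0, U=0, X=2, Z=1, Y=2, V=4) weight 1/1584
  (W=0, U=0, X=2, Z=2, Y=1, V=2) weight 1/1584
  (W=0, U=0, X=2, Z=2, Y=1, V=3) weight 1/1584
  (W=0, U=0, X=2, Z=2, Y=1, V=4) weight 1/1584
  (W=0, U=0, X=3, Z=1, Y=2, V=2) weight 1/1584
  (W=0, U=0, X=3, Z=1, Y=2, V=3) weight 1/1584
  … 136 more
Group by Y:
  weight(Y=1) = 821/6160
  weight(Y=2) = 719/6160
Total weight = 821/6160 + 719/6160 = 1/4
P(Y=1 | obs) = 821/6160 / 1/4 = 821/1540
P(Y=2 | obs) = 719/6160 / 1/4 = 719/1540
argmax = 1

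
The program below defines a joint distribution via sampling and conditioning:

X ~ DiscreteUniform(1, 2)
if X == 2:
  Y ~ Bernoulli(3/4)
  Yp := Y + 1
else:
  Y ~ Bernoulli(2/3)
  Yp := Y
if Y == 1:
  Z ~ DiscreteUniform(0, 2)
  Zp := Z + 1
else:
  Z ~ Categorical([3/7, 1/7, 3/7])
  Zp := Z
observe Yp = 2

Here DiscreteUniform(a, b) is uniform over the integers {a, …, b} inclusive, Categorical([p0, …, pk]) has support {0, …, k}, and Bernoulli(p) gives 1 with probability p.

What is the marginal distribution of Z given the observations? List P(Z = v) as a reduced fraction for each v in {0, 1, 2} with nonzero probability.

Enumerate traces; 3 have nonzero weight after conditioning:
  (X=2, Y=1, Z=0) weight 1/8
  (X=2, Y=1, Z=1) weight 1/8
  (X=2, Y=1, Z=2) weight 1/8
Group by Z:
  weight(Z=0) = 1/8
  weight(Z=1) = 1/8
  weight(Z=2) = 1/8
Total weight = 1/8 + 1/8 + 1/8 = 3/8
P(Z=0 | obs) = 1/8 / 3/8 = 1/3
P(Z=1 | obs) = 1/8 / 3/8 = 1/3
P(Z=2 | obs) = 1/8 / 3/8 = 1/3

P(Z=0) = 1/3, P(Z=1) = 1/3, P(Z=2) = 1/3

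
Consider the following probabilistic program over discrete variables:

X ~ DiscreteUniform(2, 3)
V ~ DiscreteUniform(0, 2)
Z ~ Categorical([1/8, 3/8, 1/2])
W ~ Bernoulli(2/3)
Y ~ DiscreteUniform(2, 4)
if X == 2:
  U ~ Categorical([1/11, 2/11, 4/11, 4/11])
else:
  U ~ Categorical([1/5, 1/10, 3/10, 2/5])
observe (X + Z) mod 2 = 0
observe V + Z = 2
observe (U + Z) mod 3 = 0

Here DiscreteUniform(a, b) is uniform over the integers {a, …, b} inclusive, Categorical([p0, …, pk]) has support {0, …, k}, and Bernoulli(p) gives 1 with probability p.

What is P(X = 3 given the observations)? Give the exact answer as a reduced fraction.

P(X = 3 | obs) = 99/229

Enumerate traces; 24 have nonzero weight after conditioning:
  (X=2, V=0, Z=2, W=0, Y=2, U=1) weight 1/594
  (X=2, V=0, Z=2, W=0, Y=3, U=1) weight 1/594
  (X=2, V=0, Z=2, W=0, Y=4, U=1) weight 1/594
  (X=2, V=0, Z=2, W=1, Y=2, U=1) weight 1/297
  (X=2, V=0, Z=2, W=1, Y=3, U=1) weight 1/297
  (X=2, V=0, Z=2, W=1, Y=4, U=1) weight 1/297
  (X=2, V=2, Z=0, W=0, Y=2, U=0) weight 1/4752
  (X=2, V=2, Z=0, W=0, Y=2, U=3) weight 1/1188
  (X=3, V=1, Z=1, W=0, Y=2, U=2) weight 1/480
  … 15 more
Group by X:
  weight(X=2) = 13/528
  weight(X=3) = 3/160
Total weight = 13/528 + 3/160 = 229/5280
P(X=2 | obs) = 13/528 / 229/5280 = 130/229
P(X=3 | obs) = 3/160 / 229/5280 = 99/229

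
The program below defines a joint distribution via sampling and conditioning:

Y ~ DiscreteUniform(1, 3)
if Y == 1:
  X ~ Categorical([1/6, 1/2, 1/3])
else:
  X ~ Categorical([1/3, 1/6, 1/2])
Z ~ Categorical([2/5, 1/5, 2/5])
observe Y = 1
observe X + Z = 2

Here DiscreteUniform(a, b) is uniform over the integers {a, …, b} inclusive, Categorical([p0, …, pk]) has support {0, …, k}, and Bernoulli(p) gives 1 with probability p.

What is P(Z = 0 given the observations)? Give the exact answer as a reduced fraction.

Enumerate traces; 3 have nonzero weight after conditioning:
  (Y=1, X=0, Z=2) weight 1/45
  (Y=1, X=1, Z=1) weight 1/30
  (Y=1, X=2, Z=0) weight 2/45
Group by Z:
  weight(Z=0) = 2/45
  weight(Z=1) = 1/30
  weight(Z=2) = 1/45
Total weight = 2/45 + 1/30 + 1/45 = 1/10
P(Z=0 | obs) = 2/45 / 1/10 = 4/9
P(Z=1 | obs) = 1/30 / 1/10 = 1/3
P(Z=2 | obs) = 1/45 / 1/10 = 2/9

P(Z = 0 | obs) = 4/9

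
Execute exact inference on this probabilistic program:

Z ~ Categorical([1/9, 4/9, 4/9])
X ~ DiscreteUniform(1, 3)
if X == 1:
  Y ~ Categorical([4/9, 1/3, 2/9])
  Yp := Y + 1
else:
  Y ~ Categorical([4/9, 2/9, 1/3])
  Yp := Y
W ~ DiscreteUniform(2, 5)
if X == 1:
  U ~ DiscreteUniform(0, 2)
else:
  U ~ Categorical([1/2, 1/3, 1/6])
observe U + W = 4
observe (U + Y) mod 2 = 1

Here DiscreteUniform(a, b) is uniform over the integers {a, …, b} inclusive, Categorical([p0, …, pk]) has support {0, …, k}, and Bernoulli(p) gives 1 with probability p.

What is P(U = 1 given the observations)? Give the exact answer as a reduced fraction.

P(U = 1 | obs) = 10/17

Enumerate traces; 36 have nonzero weight after conditioning:
  (Z=0, X=1, Y=0, W=3, U=1) weight 1/729
  (Z=0, X=1, Y=1, W=2, U=2) weight 1/972
  (Z=0, X=1, Y=1, W=4, U=0) weight 1/972
  (Z=0, X=1, Y=2, W=3, U=1) weight 1/1458
  (Z=0, X=2, Y=0, W=3, U=1) weight 1/729
  (Z=0, X=2, Y=1, W=2, U=2) weight 1/2916
  (Z=0, X=2, Y=1, W=4, U=0) weight 1/972
  (Z=0, X=2, Y=2, W=3, U=1) weight 1/972
  … 28 more
Group by U:
  weight(U=0) = 1/36
  weight(U=1) = 5/81
  weight(U=2) = 5/324
Total weight = 1/36 + 5/81 + 5/324 = 17/162
P(U=0 | obs) = 1/36 / 17/162 = 9/34
P(U=1 | obs) = 5/81 / 17/162 = 10/17
P(U=2 | obs) = 5/324 / 17/162 = 5/34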